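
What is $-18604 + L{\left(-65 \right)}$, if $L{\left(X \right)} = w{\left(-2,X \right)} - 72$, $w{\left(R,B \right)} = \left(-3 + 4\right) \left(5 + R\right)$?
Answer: $-18673$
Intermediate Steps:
$w{\left(R,B \right)} = 5 + R$ ($w{\left(R,B \right)} = 1 \left(5 + R\right) = 5 + R$)
$L{\left(X \right)} = -69$ ($L{\left(X \right)} = \left(5 - 2\right) - 72 = 3 - 72 = -69$)
$-18604 + L{\left(-65 \right)} = -18604 - 69 = -18673$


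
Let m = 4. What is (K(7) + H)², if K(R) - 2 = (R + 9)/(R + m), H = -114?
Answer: 1478656/121 ≈ 12220.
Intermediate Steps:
K(R) = 2 + (9 + R)/(4 + R) (K(R) = 2 + (R + 9)/(R + 4) = 2 + (9 + R)/(4 + R))
(K(7) + H)² = ((17 + 3*7)/(4 + 7) - 114)² = ((17 + 21)/11 - 114)² = ((1/11)*38 - 114)² = (38/11 - 114)² = (-1216/11)² = 1478656/121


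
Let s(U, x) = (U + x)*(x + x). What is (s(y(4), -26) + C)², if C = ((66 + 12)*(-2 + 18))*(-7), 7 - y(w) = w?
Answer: 56851600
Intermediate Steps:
y(w) = 7 - w
s(U, x) = 2*x*(U + x) (s(U, x) = (U + x)*(2*x) = 2*x*(U + x))
C = -8736 (C = (78*16)*(-7) = 1248*(-7) = -8736)
(s(y(4), -26) + C)² = (2*(-26)*((7 - 1*4) - 26) - 8736)² = (2*(-26)*((7 - 4) - 26) - 8736)² = (2*(-26)*(3 - 26) - 8736)² = (2*(-26)*(-23) - 8736)² = (1196 - 8736)² = (-7540)² = 56851600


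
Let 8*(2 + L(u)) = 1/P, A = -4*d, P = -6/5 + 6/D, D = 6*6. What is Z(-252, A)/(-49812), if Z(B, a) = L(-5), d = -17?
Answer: 263/6176688 ≈ 4.2579e-5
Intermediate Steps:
D = 36
P = -31/30 (P = -6/5 + 6/36 = -6*1/5 + 6*(1/36) = -6/5 + 1/6 = -31/30 ≈ -1.0333)
A = 68 (A = -4*(-17) = 68)
L(u) = -263/124 (L(u) = -2 + 1/(8*(-31/30)) = -2 + (1/8)*(-30/31) = -2 - 15/124 = -263/124)
Z(B, a) = -263/124
Z(-252, A)/(-49812) = -263/124/(-49812) = -263/124*(-1/49812) = 263/6176688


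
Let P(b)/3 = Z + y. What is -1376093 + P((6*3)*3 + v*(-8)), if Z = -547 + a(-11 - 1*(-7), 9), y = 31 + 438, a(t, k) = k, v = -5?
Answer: -1376300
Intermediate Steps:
y = 469
Z = -538 (Z = -547 + 9 = -538)
P(b) = -207 (P(b) = 3*(-538 + 469) = 3*(-69) = -207)
-1376093 + P((6*3)*3 + v*(-8)) = -1376093 - 207 = -1376300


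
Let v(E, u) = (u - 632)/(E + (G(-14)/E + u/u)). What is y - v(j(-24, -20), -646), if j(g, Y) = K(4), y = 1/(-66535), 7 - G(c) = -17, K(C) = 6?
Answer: 85031719/731885 ≈ 116.18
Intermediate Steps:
G(c) = 24 (G(c) = 7 - 1*(-17) = 7 + 17 = 24)
y = -1/66535 ≈ -1.5030e-5
j(g, Y) = 6
v(E, u) = (-632 + u)/(1 + E + 24/E) (v(E, u) = (u - 632)/(E + (24/E + u/u)) = (-632 + u)/(E + (24/E + 1)) = (-632 + u)/(E + (1 + 24/E)) = (-632 + u)/(1 + E + 24/E))
y - v(j(-24, -20), -646) = -1/66535 - 6*(-632 - 646)/(24 + 6 + 6**2) = -1/66535 - 6*(-1278)/(24 + 6 + 36) = -1/66535 - 6*(-1278)/66 = -1/66535 - 1*(-1278/11) = -1/66535 + 1278/11 = 85031719/731885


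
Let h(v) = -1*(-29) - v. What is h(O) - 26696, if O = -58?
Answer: -26609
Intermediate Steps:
h(v) = 29 - v
h(O) - 26696 = (29 - 1*(-58)) - 26696 = (29 + 58) - 26696 = 87 - 26696 = -26609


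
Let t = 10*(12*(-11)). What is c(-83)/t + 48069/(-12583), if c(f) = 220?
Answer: -300997/75498 ≈ -3.9868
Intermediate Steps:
t = -1320 (t = 10*(-132) = -1320)
c(-83)/t + 48069/(-12583) = 220/(-1320) + 48069/(-12583) = 220*(-1/1320) + 48069*(-1/12583) = -1/6 - 48069/12583 = -300997/75498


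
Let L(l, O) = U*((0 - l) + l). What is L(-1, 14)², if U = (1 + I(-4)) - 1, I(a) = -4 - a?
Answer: 0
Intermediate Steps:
U = 0 (U = (1 + (-4 - 1*(-4))) - 1 = (1 + (-4 + 4)) - 1 = (1 + 0) - 1 = 1 - 1 = 0)
L(l, O) = 0 (L(l, O) = 0*((0 - l) + l) = 0*(-l + l) = 0*0 = 0)
L(-1, 14)² = 0² = 0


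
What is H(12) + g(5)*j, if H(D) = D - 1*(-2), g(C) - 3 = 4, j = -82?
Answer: -560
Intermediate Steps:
g(C) = 7 (g(C) = 3 + 4 = 7)
H(D) = 2 + D (H(D) = D + 2 = 2 + D)
H(12) + g(5)*j = (2 + 12) + 7*(-82) = 14 - 574 = -560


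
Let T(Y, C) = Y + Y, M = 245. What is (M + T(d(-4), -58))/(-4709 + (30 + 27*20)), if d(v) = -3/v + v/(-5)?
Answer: -2481/41390 ≈ -0.059942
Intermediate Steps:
d(v) = -3/v - v/5 (d(v) = -3/v + v*(-1/5) = -3/v - v/5)
T(Y, C) = 2*Y
(M + T(d(-4), -58))/(-4709 + (30 + 27*20)) = (245 + 2*(-3/(-4) - 1/5*(-4)))/(-4709 + (30 + 27*20)) = (245 + 2*(-3*(-1/4) + 4/5))/(-4709 + (30 + 540)) = (245 + 2*(3/4 + 4/5))/(-4709 + 570) = (245 + 2*(31/20))/(-4139) = (245 + 31/10)*(-1/4139) = (2481/10)*(-1/4139) = -2481/41390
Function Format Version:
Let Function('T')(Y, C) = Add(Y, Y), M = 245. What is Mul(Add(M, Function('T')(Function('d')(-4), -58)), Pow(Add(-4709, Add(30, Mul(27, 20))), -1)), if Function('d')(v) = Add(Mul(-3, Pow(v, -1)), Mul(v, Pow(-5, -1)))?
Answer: Rational(-2481, 41390) ≈ -0.059942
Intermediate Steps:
Function('d')(v) = Add(Mul(-3, Pow(v, -1)), Mul(Rational(-1, 5), v)) (Function('d')(v) = Add(Mul(-3, Pow(v, -1)), Mul(v, Rational(-1, 5))) = Add(Mul(-3, Pow(v, -1)), Mul(Rational(-1, 5), v)))
Function('T')(Y, C) = Mul(2, Y)
Mul(Add(M, Function('T')(Function('d')(-4), -58)), Pow(Add(-4709, Add(30, Mul(27, 20))), -1)) = Mul(Add(245, Mul(2, Add(Mul(-3, Pow(-4, -1)), Mul(Rational(-1, 5), -4)))), Pow(Add(-4709, Add(30, Mul(27, 20))), -1)) = Mul(Add(245, Mul(2, Add(Mul(-3, Rational(-1, 4)), Rational(4, 5)))), Pow(Add(-4709, Add(30, 540)), -1)) = Mul(Add(245, Mul(2, Add(Rational(3, 4), Rational(4, 5)))), Pow(Add(-4709, 570), -1)) = Mul(Add(245, Mul(2, Rational(31, 20))), Pow(-4139, -1)) = Mul(Add(245, Rational(31, 10)), Rational(-1, 4139)) = Mul(Rational(2481, 10), Rational(-1, 4139)) = Rational(-2481, 41390)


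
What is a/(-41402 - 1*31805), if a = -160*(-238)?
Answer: -38080/73207 ≈ -0.52017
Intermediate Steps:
a = 38080
a/(-41402 - 1*31805) = 38080/(-41402 - 1*31805) = 38080/(-41402 - 31805) = 38080/(-73207) = 38080*(-1/73207) = -38080/73207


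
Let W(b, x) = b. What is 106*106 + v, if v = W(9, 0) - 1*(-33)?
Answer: 11278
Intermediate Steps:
v = 42 (v = 9 - 1*(-33) = 9 + 33 = 42)
106*106 + v = 106*106 + 42 = 11236 + 42 = 11278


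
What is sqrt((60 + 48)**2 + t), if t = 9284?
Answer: 2*sqrt(5237) ≈ 144.73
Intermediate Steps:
sqrt((60 + 48)**2 + t) = sqrt((60 + 48)**2 + 9284) = sqrt(108**2 + 9284) = sqrt(11664 + 9284) = sqrt(20948) = 2*sqrt(5237)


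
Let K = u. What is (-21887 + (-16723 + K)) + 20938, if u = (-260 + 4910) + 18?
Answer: -13004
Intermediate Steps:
u = 4668 (u = 4650 + 18 = 4668)
K = 4668
(-21887 + (-16723 + K)) + 20938 = (-21887 + (-16723 + 4668)) + 20938 = (-21887 - 12055) + 20938 = -33942 + 20938 = -13004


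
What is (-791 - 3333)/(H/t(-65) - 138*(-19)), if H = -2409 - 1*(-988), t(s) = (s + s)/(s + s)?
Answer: -4124/1201 ≈ -3.4338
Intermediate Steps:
t(s) = 1 (t(s) = (2*s)/((2*s)) = (2*s)*(1/(2*s)) = 1)
H = -1421 (H = -2409 + 988 = -1421)
(-791 - 3333)/(H/t(-65) - 138*(-19)) = (-791 - 3333)/(-1421/1 - 138*(-19)) = -4124/(-1421*1 + 2622) = -4124/(-1421 + 2622) = -4124/1201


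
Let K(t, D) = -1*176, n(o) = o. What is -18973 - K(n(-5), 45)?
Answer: -18797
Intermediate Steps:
K(t, D) = -176
-18973 - K(n(-5), 45) = -18973 - 1*(-176) = -18973 + 176 = -18797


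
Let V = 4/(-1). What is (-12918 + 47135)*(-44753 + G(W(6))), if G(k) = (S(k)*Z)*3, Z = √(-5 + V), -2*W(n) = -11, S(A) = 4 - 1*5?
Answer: -1531313401 - 307953*I ≈ -1.5313e+9 - 3.0795e+5*I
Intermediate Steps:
V = -4 (V = 4*(-1) = -4)
S(A) = -1 (S(A) = 4 - 5 = -1)
W(n) = 11/2 (W(n) = -½*(-11) = 11/2)
Z = 3*I (Z = √(-5 - 4) = √(-9) = 3*I ≈ 3.0*I)
G(k) = -9*I (G(k) = -3*I*3 = -9*I)
(-12918 + 47135)*(-44753 + G(W(6))) = (-12918 + 47135)*(-44753 - 9*I) = 34217*(-44753 - 9*I) = -1531313401 - 307953*I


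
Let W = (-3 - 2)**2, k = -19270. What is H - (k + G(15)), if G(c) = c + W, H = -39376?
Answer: -20146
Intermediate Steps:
W = 25 (W = (-5)**2 = 25)
G(c) = 25 + c (G(c) = c + 25 = 25 + c)
H - (k + G(15)) = -39376 - (-19270 + (25 + 15)) = -39376 - (-19270 + 40) = -39376 - 1*(-19230) = -39376 + 19230 = -20146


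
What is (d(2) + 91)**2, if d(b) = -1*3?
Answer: 7744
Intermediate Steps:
d(b) = -3
(d(2) + 91)**2 = (-3 + 91)**2 = 88**2 = 7744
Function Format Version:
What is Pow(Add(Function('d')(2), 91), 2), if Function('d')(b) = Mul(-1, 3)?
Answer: 7744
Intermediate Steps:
Function('d')(b) = -3
Pow(Add(Function('d')(2), 91), 2) = Pow(Add(-3, 91), 2) = Pow(88, 2) = 7744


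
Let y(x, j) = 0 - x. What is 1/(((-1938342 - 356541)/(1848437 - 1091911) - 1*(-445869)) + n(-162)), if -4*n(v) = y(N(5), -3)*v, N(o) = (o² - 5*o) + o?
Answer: 378263/168577999848 ≈ 2.2438e-6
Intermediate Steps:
N(o) = o² - 4*o
y(x, j) = -x
n(v) = 5*v/4 (n(v) = -(-5*(-4 + 5))*v/4 = -(-5)*v/4 = 5*v/4)
1/(((-1938342 - 356541)/(1848437 - 1091911) - 1*(-445869)) + n(-162)) = 1/(((-1938342 - 356541)/(1848437 - 1091911) - 1*(-445869)) + (5/4)*(-162)) = 1/((-2294883/756526 + 445869) - 405/2) = 1/(337309196211/756526 - 405/2) = 1/(168577999848/378263) = 378263/168577999848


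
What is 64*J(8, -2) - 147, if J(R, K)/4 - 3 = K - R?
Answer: -1939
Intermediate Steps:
J(R, K) = 12 - 4*R + 4*K (J(R, K) = 12 + 4*(K - R) = 12 + (-4*R + 4*K) = 12 - 4*R + 4*K)
64*J(8, -2) - 147 = 64*(12 - 4*8 + 4*(-2)) - 147 = 64*(12 - 32 - 8) - 147 = 64*(-28) - 147 = -1792 - 147 = -1939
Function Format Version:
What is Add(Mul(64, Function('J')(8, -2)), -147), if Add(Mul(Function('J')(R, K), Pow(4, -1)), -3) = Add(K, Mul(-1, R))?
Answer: -1939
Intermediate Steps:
Function('J')(R, K) = Add(12, Mul(-4, R), Mul(4, K)) (Function('J')(R, K) = Add(12, Mul(4, Add(K, Mul(-1, R)))) = Add(12, Add(Mul(-4, R), Mul(4, K))) = Add(12, Mul(-4, R), Mul(4, K)))
Add(Mul(64, Function('J')(8, -2)), -147) = Add(Mul(64, Add(12, Mul(-4, 8), Mul(4, -2))), -147) = Add(Mul(64, Add(12, -32, -8)), -147) = Add(Mul(64, -28), -147) = Add(-1792, -147) = -1939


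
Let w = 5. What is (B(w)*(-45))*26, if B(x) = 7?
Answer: -8190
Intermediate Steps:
(B(w)*(-45))*26 = (7*(-45))*26 = -315*26 = -8190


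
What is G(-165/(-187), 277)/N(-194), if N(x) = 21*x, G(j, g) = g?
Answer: -277/4074 ≈ -0.067992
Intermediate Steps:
G(-165/(-187), 277)/N(-194) = 277/((21*(-194))) = 277/(-4074) = 277*(-1/4074) = -277/4074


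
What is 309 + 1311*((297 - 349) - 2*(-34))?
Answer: 21285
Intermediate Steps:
309 + 1311*((297 - 349) - 2*(-34)) = 309 + 1311*(-52 + 68) = 309 + 1311*16 = 309 + 20976 = 21285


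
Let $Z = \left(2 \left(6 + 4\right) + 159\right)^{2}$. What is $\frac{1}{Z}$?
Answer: $\frac{1}{32041} \approx 3.121 \cdot 10^{-5}$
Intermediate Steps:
$Z = 32041$ ($Z = \left(2 \cdot 10 + 159\right)^{2} = \left(20 + 159\right)^{2} = 179^{2} = 32041$)
$\frac{1}{Z} = \frac{1}{32041}$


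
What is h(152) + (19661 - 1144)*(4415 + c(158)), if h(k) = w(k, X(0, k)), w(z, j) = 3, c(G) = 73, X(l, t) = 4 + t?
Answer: 83104299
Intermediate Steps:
h(k) = 3
h(152) + (19661 - 1144)*(4415 + c(158)) = 3 + (19661 - 1144)*(4415 + 73) = 3 + 18517*4488 = 3 + 83104296 = 83104299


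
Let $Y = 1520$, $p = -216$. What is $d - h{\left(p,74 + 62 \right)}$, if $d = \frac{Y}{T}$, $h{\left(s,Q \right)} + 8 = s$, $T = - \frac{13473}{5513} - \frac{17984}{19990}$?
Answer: $- \frac{42486942256}{184235531} \approx -230.61$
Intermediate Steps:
$T = - \frac{184235531}{55102435}$ ($T = \left(-13473\right) \frac{1}{5513} - \frac{8992}{9995} = - \frac{13473}{5513} - \frac{8992}{9995} = - \frac{184235531}{55102435} \approx -3.3435$)
$h{\left(s,Q \right)} = -8 + s$
$d = - \frac{83755701200}{184235531}$ ($d = \frac{1520}{- \frac{184235531}{55102435}} = 1520 \left(- \frac{55102435}{184235531}\right) = - \frac{83755701200}{184235531} \approx -454.61$)
$d - h{\left(p,74 + 62 \right)} = - \frac{83755701200}{184235531} - \left(-8 - 216\right) = - \frac{83755701200}{184235531} - -224 = - \frac{83755701200}{184235531} + 224 = - \frac{42486942256}{184235531}$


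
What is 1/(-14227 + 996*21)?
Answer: 1/6689 ≈ 0.00014950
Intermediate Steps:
1/(-14227 + 996*21) = 1/(-14227 + 20916) = 1/6689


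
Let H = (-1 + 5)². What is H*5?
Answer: 80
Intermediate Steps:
H = 16 (H = 4² = 16)
H*5 = 16*5 = 80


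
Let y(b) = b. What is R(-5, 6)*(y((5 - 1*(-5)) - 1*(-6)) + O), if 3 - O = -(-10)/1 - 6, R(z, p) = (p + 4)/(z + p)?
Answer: 150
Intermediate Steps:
R(z, p) = (4 + p)/(p + z)
O = -1 (O = 3 - (-(-10)/1 - 6) = 3 - (-(-10) - 6) = 3 - (-2*(-5) - 6) = 3 - (10 - 6) = 3 - 1*4 = 3 - 4 = -1)
R(-5, 6)*(y((5 - 1*(-5)) - 1*(-6)) + O) = ((4 + 6)/(6 - 5))*(((5 - 1*(-5)) - 1*(-6)) - 1) = (10/1)*(((5 + 5) + 6) - 1) = (1*10)*((10 + 6) - 1) = 10*(16 - 1) = 10*15 = 150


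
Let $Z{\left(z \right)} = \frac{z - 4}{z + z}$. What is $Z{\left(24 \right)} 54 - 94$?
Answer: $- \frac{143}{2} \approx -71.5$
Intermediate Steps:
$Z{\left(z \right)} = \frac{-4 + z}{2 z}$
$Z{\left(24 \right)} 54 - 94 = \frac{-4 + 24}{2 \cdot 24} \cdot 54 - 94 = \frac{1}{2} \cdot \frac{1}{24} \cdot 20 \cdot 54 - 94 = \frac{5}{12} \cdot 54 - 94 = \frac{45}{2} - 94 = - \frac{143}{2}$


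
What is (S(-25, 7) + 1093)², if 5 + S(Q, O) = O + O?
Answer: 1214404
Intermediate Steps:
S(Q, O) = -5 + 2*O (S(Q, O) = -5 + (O + O) = -5 + 2*O)
(S(-25, 7) + 1093)² = ((-5 + 2*7) + 1093)² = ((-5 + 14) + 1093)² = (9 + 1093)² = 1102² = 1214404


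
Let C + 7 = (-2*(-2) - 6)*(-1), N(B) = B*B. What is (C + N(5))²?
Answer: 400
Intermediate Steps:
N(B) = B²
C = -5 (C = -7 + (-2*(-2) - 6)*(-1) = -7 + (4 - 6)*(-1) = -7 - 2*(-1) = -7 + 2 = -5)
(C + N(5))² = (-5 + 5²)² = (-5 + 25)² = 20² = 400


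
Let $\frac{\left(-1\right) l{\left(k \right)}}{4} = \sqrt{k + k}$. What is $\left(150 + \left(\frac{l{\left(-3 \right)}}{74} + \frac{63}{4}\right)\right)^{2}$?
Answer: $\frac{601769577}{21904} - \frac{663 i \sqrt{6}}{37} \approx 27473.0 - 43.892 i$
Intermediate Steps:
$l{\left(k \right)} = - 4 \sqrt{2} \sqrt{k}$ ($l{\left(k \right)} = - 4 \sqrt{k + k} = - 4 \sqrt{2 k} = - 4 \sqrt{2} \sqrt{k}$)
$\left(150 + \left(\frac{l{\left(-3 \right)}}{74} + \frac{63}{4}\right)\right)^{2} = \left(150 + \left(\frac{\left(-4\right) \sqrt{2} \sqrt{-3}}{74} + \frac{63}{4}\right)\right)^{2} = \left(150 + \left(- 4 \sqrt{2} i \sqrt{3} \cdot \frac{1}{74} + 63 \cdot \frac{1}{4}\right)\right)^{2} = \left(150 + \left(- 4 i \sqrt{6} \cdot \frac{1}{74} + \frac{63}{4}\right)\right)^{2} = \left(150 + \left(- \frac{2 i \sqrt{6}}{37} + \frac{63}{4}\right)\right)^{2} = \left(150 + \left(\frac{63}{4} - \frac{2 i \sqrt{6}}{37}\right)\right)^{2} = \left(\frac{663}{4} - \frac{2 i \sqrt{6}}{37}\right)^{2}$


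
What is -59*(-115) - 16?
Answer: 6769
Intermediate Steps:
-59*(-115) - 16 = 6785 - 16 = 6769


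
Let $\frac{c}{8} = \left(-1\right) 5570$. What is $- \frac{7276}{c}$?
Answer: $\frac{1819}{11140} \approx 0.16329$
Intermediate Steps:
$c = -44560$ ($c = 8 \left(\left(-1\right) 5570\right) = 8 \left(-5570\right) = -44560$)
$- \frac{7276}{c} = - \frac{7276}{-44560} = \left(-7276\right) \left(- \frac{1}{44560}\right) = \frac{1819}{11140}$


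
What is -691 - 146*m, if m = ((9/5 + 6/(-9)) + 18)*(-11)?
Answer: 450557/15 ≈ 30037.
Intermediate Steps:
m = -3157/15 (m = ((9*(1/5) + 6*(-1/9)) + 18)*(-11) = ((9/5 - 2/3) + 18)*(-11) = (17/15 + 18)*(-11) = (287/15)*(-11) = -3157/15 ≈ -210.47)
-691 - 146*m = -691 - 146*(-3157/15) = -691 + 460922/15 = 450557/15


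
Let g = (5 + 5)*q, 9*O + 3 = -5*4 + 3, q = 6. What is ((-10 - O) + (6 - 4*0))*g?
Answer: -320/3 ≈ -106.67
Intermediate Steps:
O = -20/9 (O = -1/3 + (-5*4 + 3)/9 = -1/3 + (-20 + 3)/9 = -1/3 + (1/9)*(-17) = -1/3 - 17/9 = -20/9 ≈ -2.2222)
g = 60 (g = (5 + 5)*6 = 10*6 = 60)
((-10 - O) + (6 - 4*0))*g = ((-10 - 1*(-20/9)) + (6 - 4*0))*60 = ((-10 + 20/9) + (6 + 0))*60 = (-70/9 + 6)*60 = -16/9*60 = -320/3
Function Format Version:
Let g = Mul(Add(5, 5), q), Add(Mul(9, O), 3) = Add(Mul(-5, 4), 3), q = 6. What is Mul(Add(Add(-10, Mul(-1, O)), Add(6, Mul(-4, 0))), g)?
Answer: Rational(-320, 3) ≈ -106.67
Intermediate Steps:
O = Rational(-20, 9) (O = Add(Rational(-1, 3), Mul(Rational(1, 9), Add(Mul(-5, 4), 3))) = Add(Rational(-1, 3), Mul(Rational(1, 9), Add(-20, 3))) = Add(Rational(-1, 3), Mul(Rational(1, 9), -17)) = Add(Rational(-1, 3), Rational(-17, 9)) = Rational(-20, 9) ≈ -2.2222)
g = 60 (g = Mul(Add(5, 5), 6) = Mul(10, 6) = 60)
Mul(Add(Add(-10, Mul(-1, O)), Add(6, Mul(-4, 0))), g) = Mul(Add(Add(-10, Mul(-1, Rational(-20, 9))), Add(6, Mul(-4, 0))), 60) = Mul(Add(Add(-10, Rational(20, 9)), Add(6, 0)), 60) = Mul(Add(Rational(-70, 9), 6), 60) = Mul(Rational(-16, 9), 60) = Rational(-320, 3)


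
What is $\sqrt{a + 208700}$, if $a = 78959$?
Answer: $\sqrt{287659} \approx 536.34$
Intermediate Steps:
$\sqrt{a + 208700} = \sqrt{78959 + 208700} = \sqrt{287659}$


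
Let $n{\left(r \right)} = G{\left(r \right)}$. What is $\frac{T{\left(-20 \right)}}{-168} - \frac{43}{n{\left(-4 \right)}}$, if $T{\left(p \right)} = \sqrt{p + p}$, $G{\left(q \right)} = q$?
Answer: $\frac{43}{4} - \frac{i \sqrt{10}}{84} \approx 10.75 - 0.037646 i$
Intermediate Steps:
$T{\left(p \right)} = \sqrt{2} \sqrt{p}$ ($T{\left(p \right)} = \sqrt{2 p} = \sqrt{2} \sqrt{p}$)
$n{\left(r \right)} = r$
$\frac{T{\left(-20 \right)}}{-168} - \frac{43}{n{\left(-4 \right)}} = \frac{\sqrt{2} \sqrt{-20}}{-168} - \frac{43}{-4} = \sqrt{2} \cdot 2 i \sqrt{5} \left(- \frac{1}{168}\right) - - \frac{43}{4} = 2 i \sqrt{10} \left(- \frac{1}{168}\right) + \frac{43}{4} = - \frac{i \sqrt{10}}{84} + \frac{43}{4} = \frac{43}{4} - \frac{i \sqrt{10}}{84}$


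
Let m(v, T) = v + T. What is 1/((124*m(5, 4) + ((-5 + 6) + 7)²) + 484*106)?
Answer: 1/52484 ≈ 1.9053e-5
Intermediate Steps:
m(v, T) = T + v
1/((124*m(5, 4) + ((-5 + 6) + 7)²) + 484*106) = 1/((124*(4 + 5) + ((-5 + 6) + 7)²) + 484*106) = 1/((124*9 + (1 + 7)²) + 51304) = 1/((1116 + 8²) + 51304) = 1/((1116 + 64) + 51304) = 1/(1180 + 51304) = 1/52484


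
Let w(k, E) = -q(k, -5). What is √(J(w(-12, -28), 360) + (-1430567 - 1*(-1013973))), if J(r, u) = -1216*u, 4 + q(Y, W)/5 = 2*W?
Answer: I*√854354 ≈ 924.31*I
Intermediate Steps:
q(Y, W) = -20 + 10*W (q(Y, W) = -20 + 5*(2*W) = -20 + 10*W)
w(k, E) = 70 (w(k, E) = -(-20 + 10*(-5)) = -(-20 - 50) = -1*(-70) = 70)
√(J(w(-12, -28), 360) + (-1430567 - 1*(-1013973))) = √(-1216*360 + (-1430567 - 1*(-1013973))) = √(-437760 + (-1430567 + 1013973)) = √(-437760 - 416594) = √(-854354) = I*√854354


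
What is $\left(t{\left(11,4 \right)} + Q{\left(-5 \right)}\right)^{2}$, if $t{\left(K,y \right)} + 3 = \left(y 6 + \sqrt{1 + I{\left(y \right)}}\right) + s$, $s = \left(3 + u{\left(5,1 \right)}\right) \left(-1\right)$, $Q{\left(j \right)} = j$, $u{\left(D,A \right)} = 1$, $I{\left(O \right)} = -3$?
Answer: $\left(12 + i \sqrt{2}\right)^{2} \approx 142.0 + 33.941 i$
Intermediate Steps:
$s = -4$ ($s = \left(3 + 1\right) \left(-1\right) = 4 \left(-1\right) = -4$)
$t{\left(K,y \right)} = -7 + 6 y + i \sqrt{2}$ ($t{\left(K,y \right)} = -3 - \left(4 - \sqrt{1 - 3} - y 6\right) = -3 - \left(4 - 6 y - i \sqrt{2}\right) = -3 + \left(-4 + 6 y + i \sqrt{2}\right) = -7 + 6 y + i \sqrt{2}$)
$\left(t{\left(11,4 \right)} + Q{\left(-5 \right)}\right)^{2} = \left(\left(-7 + 6 \cdot 4 + i \sqrt{2}\right) - 5\right)^{2} = \left(\left(-7 + 24 + i \sqrt{2}\right) - 5\right)^{2} = \left(\left(17 + i \sqrt{2}\right) - 5\right)^{2} = \left(12 + i \sqrt{2}\right)^{2}$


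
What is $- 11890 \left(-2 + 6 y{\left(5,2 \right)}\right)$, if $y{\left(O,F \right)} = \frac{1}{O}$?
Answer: $9512$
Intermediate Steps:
$- 11890 \left(-2 + 6 y{\left(5,2 \right)}\right) = - 11890 \left(-2 + \frac{6}{5}\right) = \left(-11890\right) \left(- \frac{4}{5}\right) = 9512$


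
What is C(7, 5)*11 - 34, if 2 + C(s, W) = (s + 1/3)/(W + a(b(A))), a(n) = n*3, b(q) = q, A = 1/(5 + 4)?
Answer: -327/8 ≈ -40.875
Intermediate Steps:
A = 1/9 ≈ 0.11111
a(n) = 3*n
C(s, W) = -2 + (1/3 + s)/(1/3 + W) (C(s, W) = -2 + (s + 1/3)/(W + 3*(1/9)) = -2 + (s + 1/3)/(W + 1/3) = -2 + (1/3 + s)/(1/3 + W))
C(7, 5)*11 - 34 = ((-1 - 6*5 + 3*7)/(1 + 3*5))*11 - 34 = ((-1 - 30 + 21)/(1 + 15))*11 - 34 = (-10/16)*11 - 34 = ((1/16)*(-10))*11 - 34 = -5/8*11 - 34 = -55/8 - 34 = -327/8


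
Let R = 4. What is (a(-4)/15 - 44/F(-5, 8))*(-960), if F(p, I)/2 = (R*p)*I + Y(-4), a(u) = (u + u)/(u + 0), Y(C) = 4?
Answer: -3424/13 ≈ -263.38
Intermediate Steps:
a(u) = 2 (a(u) = (2*u)/u = 2)
F(p, I) = 8 + 8*I*p (F(p, I) = 2*((4*p)*I + 4) = 2*(4*I*p + 4) = 2*(4 + 4*I*p) = 8 + 8*I*p)
(a(-4)/15 - 44/F(-5, 8))*(-960) = (2/15 - 44/(8 + 8*8*(-5)))*(-960) = (2*(1/15) - 44/(8 - 320))*(-960) = (2/15 - 44/(-312))*(-960) = (2/15 - 44*(-1/312))*(-960) = (2/15 + 11/78)*(-960) = (107/390)*(-960) = -3424/13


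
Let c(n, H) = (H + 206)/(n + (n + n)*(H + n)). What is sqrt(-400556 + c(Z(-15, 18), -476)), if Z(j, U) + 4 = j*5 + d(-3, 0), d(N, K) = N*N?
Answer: I*sqrt(23361935821763)/7637 ≈ 632.89*I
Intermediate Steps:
d(N, K) = N**2
Z(j, U) = 5 + 5*j (Z(j, U) = -4 + (j*5 + (-3)**2) = -4 + (5*j + 9) = -4 + (9 + 5*j) = 5 + 5*j)
c(n, H) = (206 + H)/(n + 2*n*(H + n)) (c(n, H) = (206 + H)/(n + (2*n)*(H + n)) = (206 + H)/(n + 2*n*(H + n)))
sqrt(-400556 + c(Z(-15, 18), -476)) = sqrt(-400556 + (206 - 476)/((5 + 5*(-15))*(1 + 2*(-476) + 2*(5 + 5*(-15))))) = sqrt(-400556 - 270/((5 - 75)*(1 - 952 + 2*(5 - 75)))) = sqrt(-400556 - 270/(-70*(1 - 952 + 2*(-70)))) = sqrt(-400556 - 1/70*(-270)/(1 - 952 - 140)) = sqrt(-400556 - 1/70*(-270)/(-1091)) = sqrt(-400556 - 1/70*(-1/1091)*(-270)) = sqrt(-400556 - 27/7637) = sqrt(-3059046199/7637) = I*sqrt(23361935821763)/7637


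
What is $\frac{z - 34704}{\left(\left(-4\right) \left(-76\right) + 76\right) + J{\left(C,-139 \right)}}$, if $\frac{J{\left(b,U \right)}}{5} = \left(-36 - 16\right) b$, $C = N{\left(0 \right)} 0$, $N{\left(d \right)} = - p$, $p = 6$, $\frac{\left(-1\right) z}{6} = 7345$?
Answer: $- \frac{2073}{10} \approx -207.3$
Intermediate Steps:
$z = -44070$ ($z = \left(-6\right) 7345 = -44070$)
$N{\left(d \right)} = -6$ ($N{\left(d \right)} = \left(-1\right) 6 = -6$)
$C = 0$ ($C = \left(-6\right) 0 = 0$)
$J{\left(b,U \right)} = - 260 b$ ($J{\left(b,U \right)} = 5 \left(-36 - 16\right) b = 5 \left(- 52 b\right) = - 260 b$)
$\frac{z - 34704}{\left(\left(-4\right) \left(-76\right) + 76\right) + J{\left(C,-139 \right)}} = \frac{-44070 - 34704}{\left(\left(-4\right) \left(-76\right) + 76\right) - 0} = - \frac{78774}{\left(304 + 76\right) + 0} = - \frac{78774}{380 + 0} = - \frac{78774}{380} = \left(-78774\right) \frac{1}{380} = - \frac{2073}{10}$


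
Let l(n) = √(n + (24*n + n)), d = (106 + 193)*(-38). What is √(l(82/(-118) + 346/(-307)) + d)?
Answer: √(-3727653697378 + 18113*I*√15541424938)/18113 ≈ 0.032285 + 106.59*I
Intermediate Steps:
d = -11362 (d = 299*(-38) = -11362)
l(n) = √26*√n (l(n) = √(n + 25*n) = √(26*n) = √26*√n)
√(l(82/(-118) + 346/(-307)) + d) = √(√26*√(82/(-118) + 346/(-307)) - 11362) = √(√26*√(82*(-1/118) + 346*(-1/307)) - 11362) = √(√26*√(-41/59 - 346/307) - 11362) = √(√26*√(-33001/18113) - 11362) = √(√26*(I*√597747113/18113) - 11362) = √(I*√15541424938/18113 - 11362) = √(-11362 + I*√15541424938/18113)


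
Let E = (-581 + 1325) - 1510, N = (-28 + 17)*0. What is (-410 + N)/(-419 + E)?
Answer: 82/237 ≈ 0.34599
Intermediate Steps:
N = 0 (N = -11*0 = 0)
E = -766 (E = 744 - 1510 = -766)
(-410 + N)/(-419 + E) = (-410 + 0)/(-419 - 766) = -410/(-1185) = -410*(-1/1185) = 82/237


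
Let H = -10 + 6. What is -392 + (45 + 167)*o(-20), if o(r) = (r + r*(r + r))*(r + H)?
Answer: -3969032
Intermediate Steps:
H = -4
o(r) = (-4 + r)*(r + 2*r**2) (o(r) = (r + r*(r + r))*(r - 4) = (r + r*(2*r))*(-4 + r) = (r + 2*r**2)*(-4 + r) = (-4 + r)*(r + 2*r**2))
-392 + (45 + 167)*o(-20) = -392 + (45 + 167)*(-20*(-4 - 7*(-20) + 2*(-20)**2)) = -392 + 212*(-20*(-4 + 140 + 2*400)) = -392 + 212*(-20*(-4 + 140 + 800)) = -392 + 212*(-20*936) = -392 + 212*(-18720) = -392 - 3968640 = -3969032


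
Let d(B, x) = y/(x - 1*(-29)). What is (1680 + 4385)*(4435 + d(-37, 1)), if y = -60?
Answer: 26886145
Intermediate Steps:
d(B, x) = -60/(29 + x) (d(B, x) = -60/(x - 1*(-29)) = -60/(x + 29) = -60/(29 + x))
(1680 + 4385)*(4435 + d(-37, 1)) = (1680 + 4385)*(4435 - 60/(29 + 1)) = 6065*(4435 - 60/30) = 6065*(4435 - 60*1/30) = 6065*(4435 - 2) = 6065*4433 = 26886145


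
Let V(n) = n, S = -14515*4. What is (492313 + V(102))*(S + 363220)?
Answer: 150265361400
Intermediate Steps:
S = -58060
(492313 + V(102))*(S + 363220) = (492313 + 102)*(-58060 + 363220) = 492415*305160 = 150265361400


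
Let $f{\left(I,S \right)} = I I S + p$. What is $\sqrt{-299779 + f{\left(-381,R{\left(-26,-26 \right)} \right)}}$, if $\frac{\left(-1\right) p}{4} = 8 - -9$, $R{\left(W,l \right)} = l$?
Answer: $17 i \sqrt{14097} \approx 2018.4 i$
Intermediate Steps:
$p = -68$ ($p = - 4 \left(8 - -9\right) = - 4 \left(8 + 9\right) = \left(-4\right) 17 = -68$)
$f{\left(I,S \right)} = -68 + S I^{2}$ ($f{\left(I,S \right)} = I I S - 68 = I^{2} S - 68 = S I^{2} - 68 = -68 + S I^{2}$)
$\sqrt{-299779 + f{\left(-381,R{\left(-26,-26 \right)} \right)}} = \sqrt{-299779 - \left(68 + 26 \left(-381\right)^{2}\right)} = \sqrt{-299779 - 3774254} = \sqrt{-4074033} = 17 i \sqrt{14097}$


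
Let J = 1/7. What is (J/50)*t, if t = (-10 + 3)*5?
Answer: -⅒ ≈ -0.10000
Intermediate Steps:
J = ⅐ ≈ 0.14286
t = -35 (t = -7*5 = -35)
(J/50)*t = ((⅐)/50)*(-35) = ((⅐)*(1/50))*(-35) = (1/350)*(-35) = -⅒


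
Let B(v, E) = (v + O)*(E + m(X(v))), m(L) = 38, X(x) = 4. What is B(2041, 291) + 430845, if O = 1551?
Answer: 1612613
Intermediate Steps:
B(v, E) = (38 + E)*(1551 + v) (B(v, E) = (v + 1551)*(E + 38) = (1551 + v)*(38 + E) = (38 + E)*(1551 + v))
B(2041, 291) + 430845 = (58938 + 38*2041 + 1551*291 + 291*2041) + 430845 = (58938 + 77558 + 451341 + 593931) + 430845 = 1181768 + 430845 = 1612613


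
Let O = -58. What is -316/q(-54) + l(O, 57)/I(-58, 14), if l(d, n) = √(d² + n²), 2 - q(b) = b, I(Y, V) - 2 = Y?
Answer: -79/14 - √6613/56 ≈ -7.0950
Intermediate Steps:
I(Y, V) = 2 + Y
q(b) = 2 - b
-316/q(-54) + l(O, 57)/I(-58, 14) = -316/(2 - 1*(-54)) + √((-58)² + 57²)/(2 - 58) = -316/(2 + 54) + √(3364 + 3249)/(-56) = -316/56 + √6613*(-1/56) = -316*1/56 - √6613/56 = -79/14 - √6613/56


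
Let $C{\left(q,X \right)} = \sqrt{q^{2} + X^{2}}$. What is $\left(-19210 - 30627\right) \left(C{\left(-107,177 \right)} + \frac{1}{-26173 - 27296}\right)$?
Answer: $\frac{49837}{53469} - 49837 \sqrt{42778} \approx -1.0308 \cdot 10^{7}$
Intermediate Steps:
$C{\left(q,X \right)} = \sqrt{X^{2} + q^{2}}$
$\left(-19210 - 30627\right) \left(C{\left(-107,177 \right)} + \frac{1}{-26173 - 27296}\right) = \left(-19210 - 30627\right) \left(\sqrt{177^{2} + \left(-107\right)^{2}} + \frac{1}{-26173 - 27296}\right) = - 49837 \left(\sqrt{31329 + 11449} + \frac{1}{-53469}\right) = - 49837 \left(\sqrt{42778} - \frac{1}{53469}\right) = - 49837 \left(- \frac{1}{53469} + \sqrt{42778}\right) = \frac{49837}{53469} - 49837 \sqrt{42778}$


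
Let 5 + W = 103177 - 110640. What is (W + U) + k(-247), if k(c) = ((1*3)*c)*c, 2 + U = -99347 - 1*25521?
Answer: 50689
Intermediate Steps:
U = -124870 (U = -2 + (-99347 - 1*25521) = -2 + (-99347 - 25521) = -2 - 124868 = -124870)
W = -7468 (W = -5 + (103177 - 110640) = -5 - 7463 = -7468)
k(c) = 3*c² (k(c) = (3*c)*c = 3*c²)
(W + U) + k(-247) = (-7468 - 124870) + 3*(-247)² = -132338 + 3*61009 = -132338 + 183027 = 50689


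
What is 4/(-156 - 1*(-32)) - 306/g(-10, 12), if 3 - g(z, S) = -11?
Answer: -4750/217 ≈ -21.889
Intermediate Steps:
g(z, S) = 14 (g(z, S) = 3 - 1*(-11) = 3 + 11 = 14)
4/(-156 - 1*(-32)) - 306/g(-10, 12) = 4/(-156 - 1*(-32)) - 306/14 = 4/(-156 + 32) - 306*1/14 = 4/(-124) - 153/7 = 4*(-1/124) - 153/7 = -1/31 - 153/7 = -4750/217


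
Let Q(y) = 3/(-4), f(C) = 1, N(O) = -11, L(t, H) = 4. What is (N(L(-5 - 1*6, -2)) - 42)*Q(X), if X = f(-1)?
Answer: 159/4 ≈ 39.750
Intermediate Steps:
X = 1
Q(y) = -3/4 (Q(y) = 3*(-1/4) = -3/4)
(N(L(-5 - 1*6, -2)) - 42)*Q(X) = (-11 - 42)*(-3/4) = -53*(-3/4) = 159/4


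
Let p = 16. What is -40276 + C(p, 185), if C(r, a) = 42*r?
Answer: -39604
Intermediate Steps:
-40276 + C(p, 185) = -40276 + 42*16 = -40276 + 672 = -39604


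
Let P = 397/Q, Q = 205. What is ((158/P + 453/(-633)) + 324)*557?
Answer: 18890572007/83767 ≈ 2.2551e+5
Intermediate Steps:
P = 397/205 ≈ 1.9366
((158/P + 453/(-633)) + 324)*557 = ((158/(397/205) + 453/(-633)) + 324)*557 = ((158*(205/397) + 453*(-1/633)) + 324)*557 = ((32390/397 - 151/211) + 324)*557 = (6774343/83767 + 324)*557 = (33914851/83767)*557 = 18890572007/83767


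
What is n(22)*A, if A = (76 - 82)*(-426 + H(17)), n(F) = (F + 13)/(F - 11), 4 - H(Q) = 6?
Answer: 89880/11 ≈ 8170.9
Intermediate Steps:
H(Q) = -2 (H(Q) = 4 - 1*6 = 4 - 6 = -2)
n(F) = (13 + F)/(-11 + F)
A = 2568 (A = (76 - 82)*(-426 - 2) = -6*(-428) = 2568)
n(22)*A = ((13 + 22)/(-11 + 22))*2568 = (35/11)*2568 = 89880/11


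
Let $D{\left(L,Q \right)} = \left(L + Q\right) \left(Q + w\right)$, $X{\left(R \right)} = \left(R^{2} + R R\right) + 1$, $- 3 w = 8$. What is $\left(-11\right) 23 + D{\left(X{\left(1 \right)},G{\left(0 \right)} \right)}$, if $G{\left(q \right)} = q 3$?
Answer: $-261$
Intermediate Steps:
$w = - \frac{8}{3}$ ($w = \left(- \frac{1}{3}\right) 8 = - \frac{8}{3} \approx -2.6667$)
$X{\left(R \right)} = 1 + 2 R^{2}$ ($X{\left(R \right)} = \left(R^{2} + R^{2}\right) + 1 = 2 R^{2} + 1 = 1 + 2 R^{2}$)
$G{\left(q \right)} = 3 q$
$D{\left(L,Q \right)} = \left(- \frac{8}{3} + Q\right) \left(L + Q\right)$ ($D{\left(L,Q \right)} = \left(L + Q\right) \left(Q - \frac{8}{3}\right) = \left(L + Q\right) \left(- \frac{8}{3} + Q\right) = \left(- \frac{8}{3} + Q\right) \left(L + Q\right)$)
$\left(-11\right) 23 + D{\left(X{\left(1 \right)},G{\left(0 \right)} \right)} = \left(-11\right) 23 + \left(\left(3 \cdot 0\right)^{2} - \frac{8 \left(1 + 2 \cdot 1^{2}\right)}{3} - \frac{8 \cdot 3 \cdot 0}{3} + \left(1 + 2 \cdot 1^{2}\right) 3 \cdot 0\right) = -253 + \left(0^{2} - \frac{8 \left(1 + 2 \cdot 1\right)}{3} - 0 + \left(1 + 2 \cdot 1\right) 0\right) = -253 + \left(0 - \frac{8 \left(1 + 2\right)}{3} + 0 + \left(1 + 2\right) 0\right) = -253 + \left(0 - 8 + 0 + 3 \cdot 0\right) = -253 + \left(0 - 8 + 0 + 0\right) = -253 - 8 = -261$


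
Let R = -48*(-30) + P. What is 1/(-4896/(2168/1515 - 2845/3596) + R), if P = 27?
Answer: -3485953/21559221189 ≈ -0.00016169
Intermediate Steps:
R = 1467 (R = -48*(-30) + 27 = 1440 + 27 = 1467)
1/(-4896/(2168/1515 - 2845/3596) + R) = 1/(-4896/(2168/1515 - 2845/3596) + 1467) = 1/(-4896/3485953/5447940 + 1467) = 1/(-4896*5447940/3485953 + 1467) = 1/(-26673114240/3485953 + 1467) = 1/(-21559221189/3485953) = -3485953/21559221189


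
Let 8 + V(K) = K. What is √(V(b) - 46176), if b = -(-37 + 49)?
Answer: 2*I*√11549 ≈ 214.93*I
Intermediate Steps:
b = -12 (b = -1*12 = -12)
V(K) = -8 + K
√(V(b) - 46176) = √((-8 - 12) - 46176) = √(-20 - 46176) = √(-46196) = 2*I*√11549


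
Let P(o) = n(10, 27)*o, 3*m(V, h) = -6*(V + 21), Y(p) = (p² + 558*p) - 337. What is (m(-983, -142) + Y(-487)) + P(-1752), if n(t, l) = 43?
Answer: -108326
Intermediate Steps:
Y(p) = -337 + p² + 558*p
m(V, h) = -42 - 2*V (m(V, h) = (-6*(V + 21))/3 = (-6*(21 + V))/3 = (-126 - 6*V)/3 = -42 - 2*V)
P(o) = 43*o
(m(-983, -142) + Y(-487)) + P(-1752) = ((-42 - 2*(-983)) + (-337 + (-487)² + 558*(-487))) + 43*(-1752) = ((-42 + 1966) + (-337 + 237169 - 271746)) - 75336 = (1924 - 34914) - 75336 = -32990 - 75336 = -108326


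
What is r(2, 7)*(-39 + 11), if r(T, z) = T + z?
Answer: -252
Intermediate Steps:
r(2, 7)*(-39 + 11) = (2 + 7)*(-39 + 11) = 9*(-28) = -252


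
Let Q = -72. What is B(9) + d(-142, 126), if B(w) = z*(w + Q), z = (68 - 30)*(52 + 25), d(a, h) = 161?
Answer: -184177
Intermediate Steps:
z = 2926 (z = 38*77 = 2926)
B(w) = -210672 + 2926*w (B(w) = 2926*(w - 72) = 2926*(-72 + w) = -210672 + 2926*w)
B(9) + d(-142, 126) = (-210672 + 2926*9) + 161 = (-210672 + 26334) + 161 = -184338 + 161 = -184177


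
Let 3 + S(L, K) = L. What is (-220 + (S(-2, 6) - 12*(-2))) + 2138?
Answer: 1937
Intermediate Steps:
S(L, K) = -3 + L
(-220 + (S(-2, 6) - 12*(-2))) + 2138 = (-220 + ((-3 - 2) - 12*(-2))) + 2138 = (-220 + (-5 + 24)) + 2138 = (-220 + 19) + 2138 = -201 + 2138 = 1937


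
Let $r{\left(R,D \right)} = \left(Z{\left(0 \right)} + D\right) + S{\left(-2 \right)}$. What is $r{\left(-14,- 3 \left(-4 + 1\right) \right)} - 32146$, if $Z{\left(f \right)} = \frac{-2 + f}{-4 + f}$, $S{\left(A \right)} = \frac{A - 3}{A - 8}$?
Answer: $-32136$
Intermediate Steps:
$S{\left(A \right)} = \frac{-3 + A}{-8 + A}$
$Z{\left(f \right)} = \frac{-2 + f}{-4 + f}$
$r{\left(R,D \right)} = 1 + D$ ($r{\left(R,D \right)} = \left(\frac{-2 + 0}{-4 + 0} + D\right) + \frac{-3 - 2}{-8 - 2} = \left(\frac{1}{-4} \left(-2\right) + D\right) + \frac{1}{-10} \left(-5\right) = \left(\left(- \frac{1}{4}\right) \left(-2\right) + D\right) - - \frac{1}{2} = \left(\frac{1}{2} + D\right) + \frac{1}{2} = 1 + D$)
$r{\left(-14,- 3 \left(-4 + 1\right) \right)} - 32146 = \left(1 - 3 \left(-4 + 1\right)\right) - 32146 = \left(1 - -9\right) - 32146 = \left(1 + 9\right) - 32146 = 10 - 32146 = -32136$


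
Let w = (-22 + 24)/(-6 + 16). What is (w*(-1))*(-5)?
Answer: 1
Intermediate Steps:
w = ⅕ (w = 2/10 = 2*(⅒) = ⅕ ≈ 0.20000)
(w*(-1))*(-5) = ((⅕)*(-1))*(-5) = -⅕*(-5) = 1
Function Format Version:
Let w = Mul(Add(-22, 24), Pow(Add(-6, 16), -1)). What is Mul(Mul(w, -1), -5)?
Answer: 1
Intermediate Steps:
w = Rational(1, 5) (w = Mul(2, Pow(10, -1)) = Mul(2, Rational(1, 10)) = Rational(1, 5) ≈ 0.20000)
Mul(Mul(w, -1), -5) = Mul(Mul(Rational(1, 5), -1), -5) = Mul(Rational(-1, 5), -5) = 1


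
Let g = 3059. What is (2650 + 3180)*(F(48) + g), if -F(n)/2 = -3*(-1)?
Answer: 17798990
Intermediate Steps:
F(n) = -6 (F(n) = -(-6)*(-1) = -2*3 = -6)
(2650 + 3180)*(F(48) + g) = (2650 + 3180)*(-6 + 3059) = 5830*3053 = 17798990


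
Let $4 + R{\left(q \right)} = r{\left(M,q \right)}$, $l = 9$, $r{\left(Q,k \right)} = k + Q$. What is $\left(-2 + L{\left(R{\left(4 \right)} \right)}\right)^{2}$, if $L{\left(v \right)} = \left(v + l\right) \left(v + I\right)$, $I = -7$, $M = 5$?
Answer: $900$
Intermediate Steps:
$r{\left(Q,k \right)} = Q + k$
$R{\left(q \right)} = 1 + q$ ($R{\left(q \right)} = -4 + \left(5 + q\right) = 1 + q$)
$L{\left(v \right)} = \left(-7 + v\right) \left(9 + v\right)$ ($L{\left(v \right)} = \left(v + 9\right) \left(v - 7\right) = \left(9 + v\right) \left(-7 + v\right) = \left(-7 + v\right) \left(9 + v\right)$)
$\left(-2 + L{\left(R{\left(4 \right)} \right)}\right)^{2} = \left(-2 + \left(-63 + \left(1 + 4\right)^{2} + 2 \left(1 + 4\right)\right)\right)^{2} = \left(-2 + \left(-63 + 5^{2} + 2 \cdot 5\right)\right)^{2} = \left(-2 + \left(-63 + 25 + 10\right)\right)^{2} = \left(-2 - 28\right)^{2} = \left(-30\right)^{2} = 900$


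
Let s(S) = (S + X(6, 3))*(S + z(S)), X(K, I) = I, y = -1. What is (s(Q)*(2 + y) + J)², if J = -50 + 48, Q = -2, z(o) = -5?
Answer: 81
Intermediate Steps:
s(S) = (-5 + S)*(3 + S) (s(S) = (S + 3)*(S - 5) = (3 + S)*(-5 + S) = (-5 + S)*(3 + S))
J = -2
(s(Q)*(2 + y) + J)² = ((-15 + (-2)² - 2*(-2))*(2 - 1) - 2)² = ((-15 + 4 + 4)*1 - 2)² = (-7*1 - 2)² = (-7 - 2)² = (-9)² = 81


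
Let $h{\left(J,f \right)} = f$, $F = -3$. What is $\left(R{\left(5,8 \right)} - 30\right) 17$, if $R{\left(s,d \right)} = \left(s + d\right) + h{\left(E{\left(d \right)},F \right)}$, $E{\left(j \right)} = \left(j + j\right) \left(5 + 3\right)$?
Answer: $-340$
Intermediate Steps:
$E{\left(j \right)} = 16 j$ ($E{\left(j \right)} = 2 j 8 = 16 j$)
$R{\left(s,d \right)} = -3 + d + s$ ($R{\left(s,d \right)} = \left(s + d\right) - 3 = \left(d + s\right) - 3 = -3 + d + s$)
$\left(R{\left(5,8 \right)} - 30\right) 17 = \left(\left(-3 + 8 + 5\right) - 30\right) 17 = \left(10 - 30\right) 17 = \left(-20\right) 17 = -340$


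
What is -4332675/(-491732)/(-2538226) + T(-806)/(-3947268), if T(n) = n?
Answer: 19017078658621/94744068452615688 ≈ 0.00020072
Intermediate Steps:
-4332675/(-491732)/(-2538226) + T(-806)/(-3947268) = -4332675/(-491732)/(-2538226) - 806/(-3947268) = -4332675*(-1/491732)*(-1/2538226) - 806*(-1/3947268) = (4332675/491732)*(-1/2538226) + 31/151818 = -4332675/1248126947432 + 31/151818 = 19017078658621/94744068452615688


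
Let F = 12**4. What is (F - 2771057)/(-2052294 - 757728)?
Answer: 2750321/2810022 ≈ 0.97875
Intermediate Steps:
F = 20736
(F - 2771057)/(-2052294 - 757728) = (20736 - 2771057)/(-2052294 - 757728) = -2750321/(-2810022) = -2750321*(-1/2810022) = 2750321/2810022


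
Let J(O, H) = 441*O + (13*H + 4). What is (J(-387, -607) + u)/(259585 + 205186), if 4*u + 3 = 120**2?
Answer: -699819/1859084 ≈ -0.37643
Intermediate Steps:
u = 14397/4 (u = -3/4 + (1/4)*120**2 = -3/4 + (1/4)*14400 = -3/4 + 3600 = 14397/4 ≈ 3599.3)
J(O, H) = 4 + 13*H + 441*O (J(O, H) = 441*O + (4 + 13*H) = 4 + 13*H + 441*O)
(J(-387, -607) + u)/(259585 + 205186) = ((4 + 13*(-607) + 441*(-387)) + 14397/4)/(259585 + 205186) = ((4 - 7891 - 170667) + 14397/4)/464771 = (-178554 + 14397/4)*(1/464771) = -699819/4*1/464771 = -699819/1859084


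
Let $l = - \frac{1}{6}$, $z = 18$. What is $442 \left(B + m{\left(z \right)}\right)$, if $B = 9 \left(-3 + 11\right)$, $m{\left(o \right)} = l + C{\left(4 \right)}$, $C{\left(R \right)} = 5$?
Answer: $\frac{101881}{3} \approx 33960.0$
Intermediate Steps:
$l = - \frac{1}{6}$ ($l = \left(-1\right) \frac{1}{6} = - \frac{1}{6} \approx -0.16667$)
$m{\left(o \right)} = \frac{29}{6}$ ($m{\left(o \right)} = - \frac{1}{6} + 5 = \frac{29}{6}$)
$B = 72$ ($B = 9 \cdot 8 = 72$)
$442 \left(B + m{\left(z \right)}\right) = 442 \left(72 + \frac{29}{6}\right) = 442 \cdot \frac{461}{6} = \frac{101881}{3}$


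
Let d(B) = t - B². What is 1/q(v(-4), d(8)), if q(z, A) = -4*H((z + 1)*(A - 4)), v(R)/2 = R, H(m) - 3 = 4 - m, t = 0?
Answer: 1/1876 ≈ 0.00053305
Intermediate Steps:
H(m) = 7 - m (H(m) = 3 + (4 - m) = 7 - m)
v(R) = 2*R
d(B) = -B² (d(B) = 0 - B² = -B²)
q(z, A) = -28 + 4*(1 + z)*(-4 + A) (q(z, A) = -4*(7 - (z + 1)*(A - 4)) = -4*(7 - (1 + z)*(-4 + A)) = -28 + 4*(1 + z)*(-4 + A))
1/q(v(-4), d(8)) = 1/(-44 - 32*(-4) + 4*(-1*8²) + 4*(-1*8²)*(2*(-4))) = 1/(-44 - 16*(-8) + 4*(-1*64) + 4*(-1*64)*(-8)) = 1/(-44 + 128 + 4*(-64) + 4*(-64)*(-8)) = 1/(-44 + 128 - 256 + 2048) = 1/1876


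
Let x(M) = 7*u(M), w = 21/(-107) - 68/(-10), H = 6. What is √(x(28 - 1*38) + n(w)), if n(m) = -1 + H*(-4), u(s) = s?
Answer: I*√95 ≈ 9.7468*I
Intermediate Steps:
w = 3533/535 (w = 21*(-1/107) - 68*(-⅒) = -21/107 + 34/5 = 3533/535 ≈ 6.6037)
n(m) = -25 (n(m) = -1 + 6*(-4) = -1 - 24 = -25)
x(M) = 7*M
√(x(28 - 1*38) + n(w)) = √(7*(28 - 1*38) - 25) = √(7*(28 - 38) - 25) = √(7*(-10) - 25) = √(-70 - 25) = √(-95) = I*√95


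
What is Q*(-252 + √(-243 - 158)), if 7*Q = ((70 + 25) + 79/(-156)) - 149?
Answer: 25509/13 - 8503*I*√401/1092 ≈ 1962.2 - 155.93*I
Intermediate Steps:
Q = -8503/1092 (Q = (((70 + 25) + 79/(-156)) - 149)/7 = ((95 + 79*(-1/156)) - 149)/7 = ((95 - 79/156) - 149)/7 = (14741/156 - 149)/7 = (⅐)*(-8503/156) = -8503/1092 ≈ -7.7866)
Q*(-252 + √(-243 - 158)) = -8503*(-252 + √(-243 - 158))/1092 = -8503*(-252 + √(-401))/1092 = -8503*(-252 + I*√401)/1092 = 25509/13 - 8503*I*√401/1092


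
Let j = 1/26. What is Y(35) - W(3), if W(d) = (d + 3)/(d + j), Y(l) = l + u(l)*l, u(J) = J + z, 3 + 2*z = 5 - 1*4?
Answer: 96619/79 ≈ 1223.0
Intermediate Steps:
z = -1 (z = -3/2 + (5 - 1*4)/2 = -3/2 + (5 - 4)/2 = -3/2 + (1/2)*1 = -3/2 + 1/2 = -1)
j = 1/26 ≈ 0.038462
u(J) = -1 + J (u(J) = J - 1 = -1 + J)
Y(l) = l + l*(-1 + l) (Y(l) = l + (-1 + l)*l = l + l*(-1 + l))
W(d) = (3 + d)/(1/26 + d) (W(d) = (d + 3)/(d + 1/26) = (3 + d)/(1/26 + d))
Y(35) - W(3) = 35**2 - 26*(3 + 3)/(1 + 26*3) = 1225 - 26*6/(1 + 78) = 1225 - 26*6/79 = 1225 - 1*156/79 = 1225 - 156/79 = 96619/79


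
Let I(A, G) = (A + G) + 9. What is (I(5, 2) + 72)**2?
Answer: 7744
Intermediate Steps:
I(A, G) = 9 + A + G
(I(5, 2) + 72)**2 = ((9 + 5 + 2) + 72)**2 = (16 + 72)**2 = 88**2 = 7744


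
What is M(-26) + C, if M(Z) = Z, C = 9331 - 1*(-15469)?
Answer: 24774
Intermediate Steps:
C = 24800 (C = 9331 + 15469 = 24800)
M(-26) + C = -26 + 24800 = 24774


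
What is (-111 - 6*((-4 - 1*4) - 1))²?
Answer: 3249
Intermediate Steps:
(-111 - 6*((-4 - 1*4) - 1))² = (-111 - 6*((-4 - 4) - 1))² = (-111 - 6*(-8 - 1))² = (-111 - 6*(-9))² = (-111 + 54)² = (-57)² = 3249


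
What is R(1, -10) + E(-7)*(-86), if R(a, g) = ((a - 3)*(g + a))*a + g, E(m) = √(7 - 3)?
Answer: -164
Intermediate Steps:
E(m) = 2 (E(m) = √4 = 2)
R(a, g) = g + a*(-3 + a)*(a + g) (R(a, g) = ((-3 + a)*(a + g))*a + g = a*(-3 + a)*(a + g) + g = g + a*(-3 + a)*(a + g))
R(1, -10) + E(-7)*(-86) = (-10 + 1³ - 3*1² - 10*1² - 3*1*(-10)) + 2*(-86) = (-10 + 1 - 3*1 - 10*1 + 30) - 172 = (-10 + 1 - 3 - 10 + 30) - 172 = 8 - 172 = -164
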